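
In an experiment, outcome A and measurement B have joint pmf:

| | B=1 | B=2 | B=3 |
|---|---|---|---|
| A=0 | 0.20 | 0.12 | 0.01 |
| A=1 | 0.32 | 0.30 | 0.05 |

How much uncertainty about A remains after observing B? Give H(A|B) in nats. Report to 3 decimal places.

Chain rule: H(A|B) = H(A,B) − H(B).
Marginals: p(A) = (0.3300, 0.6700), p(B) = (0.5200, 0.4200, 0.0600).
H(A,B) = 1.4980 nats; H(B) = 0.8732 nats.
H(A|B) = 1.4980 − 0.8732 = 0.625 nats.

0.625 nats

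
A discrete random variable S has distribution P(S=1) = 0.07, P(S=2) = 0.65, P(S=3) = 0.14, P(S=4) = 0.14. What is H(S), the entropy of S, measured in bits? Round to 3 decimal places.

H(S) = −Σ p·log₂ p.
  −(0.07)·log₂(0.07) = 0.2686
  −(0.65)·log₂(0.65) = 0.4040
  −(0.14)·log₂(0.14) = 0.3971
  −(0.14)·log₂(0.14) = 0.3971
Sum: 0.2686 + 0.4040 + 0.3971 + 0.3971 = 1.467 bits.

1.467 bits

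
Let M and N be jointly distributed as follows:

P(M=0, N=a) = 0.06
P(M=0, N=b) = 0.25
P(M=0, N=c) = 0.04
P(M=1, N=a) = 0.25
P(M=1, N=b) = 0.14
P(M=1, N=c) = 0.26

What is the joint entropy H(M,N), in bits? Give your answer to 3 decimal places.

2.332 bits

H(M,N) = −Σ p(x,y)·log₂ p(x,y) over all 6 cells.
  cell (0,a): −0.06·log₂0.06 = 0.2435
  cell (0,b): −0.25·log₂0.25 = 0.5000
  cell (0,c): −0.04·log₂0.04 = 0.1858
  cell (1,a): −0.25·log₂0.25 = 0.5000
  cell (1,b): −0.14·log₂0.14 = 0.3971
  cell (1,c): −0.26·log₂0.26 = 0.5053
Sum = 2.332 bits.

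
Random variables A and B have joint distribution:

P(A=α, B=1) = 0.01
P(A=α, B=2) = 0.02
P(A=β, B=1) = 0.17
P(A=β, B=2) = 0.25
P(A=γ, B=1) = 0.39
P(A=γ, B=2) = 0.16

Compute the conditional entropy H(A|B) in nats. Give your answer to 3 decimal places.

0.749 nats

Marginals: p(A) = (0.0300, 0.4200, 0.5500), p(B) = (0.5700, 0.4300).
H(A|B) = Σ p(B) · H(A|B=·).
  B=1: p=0.5700, H(A|B=1) = 0.6914
  B=2: p=0.4300, H(A|B=2) = 0.8259
Weighted sum = 0.749 nats.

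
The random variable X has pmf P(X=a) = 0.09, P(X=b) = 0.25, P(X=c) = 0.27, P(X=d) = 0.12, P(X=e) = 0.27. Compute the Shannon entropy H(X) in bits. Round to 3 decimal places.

2.200 bits

H(X) = −Σ p·log₂ p.
  −(0.09)·log₂(0.09) = 0.3127
  −(0.25)·log₂(0.25) = 0.5000
  −(0.27)·log₂(0.27) = 0.5100
  −(0.12)·log₂(0.12) = 0.3671
  −(0.27)·log₂(0.27) = 0.5100
Sum: 0.3127 + 0.5000 + 0.5100 + 0.3671 + 0.5100 = 2.200 bits.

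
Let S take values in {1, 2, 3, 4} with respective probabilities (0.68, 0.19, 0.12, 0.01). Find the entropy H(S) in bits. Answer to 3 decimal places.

H(S) = −Σ p·log₂ p.
  −(0.68)·log₂(0.68) = 0.3783
  −(0.19)·log₂(0.19) = 0.4552
  −(0.12)·log₂(0.12) = 0.3671
  −(0.01)·log₂(0.01) = 0.0664
Sum: 0.3783 + 0.4552 + 0.3671 + 0.0664 = 1.267 bits.

1.267 bits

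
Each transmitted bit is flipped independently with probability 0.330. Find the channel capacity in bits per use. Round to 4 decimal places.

0.0851 bits

Binary symmetric channel: C = 1 − h₂(ε) where h₂ is the binary entropy function.
h₂(0.330) = −0.330·log₂0.330 − 0.670·log₂0.670 = 0.9149.
C = 1 − 0.9149 = 0.0851 bits per channel use.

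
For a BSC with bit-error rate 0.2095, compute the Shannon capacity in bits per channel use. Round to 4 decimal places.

0.2595 bits

Binary symmetric channel: C = 1 − h₂(ε) where h₂ is the binary entropy function.
h₂(0.2095) = −0.2095·log₂0.2095 − 0.7905·log₂0.7905 = 0.7405.
C = 1 − 0.7405 = 0.2595 bits per channel use.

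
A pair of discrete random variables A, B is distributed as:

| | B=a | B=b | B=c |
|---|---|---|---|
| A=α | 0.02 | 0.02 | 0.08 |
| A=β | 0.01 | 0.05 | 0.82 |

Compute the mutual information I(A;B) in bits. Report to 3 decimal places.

Marginals: p(A) = (0.1200, 0.8800), p(B) = (0.0300, 0.0700, 0.9000).
I(A;B) = Σ p(x,y)·log₂[p(x,y)/(p(x)p(y))].
  (α,a): 0.02·log₂(5.5556) = 0.0495
  (α,b): 0.02·log₂(2.3810) = 0.0250
  (α,c): 0.08·log₂(0.7407) = -0.0346
  (β,a): 0.01·log₂(0.3788) = -0.0140
  (β,b): 0.05·log₂(0.8117) = -0.0151
  (β,c): 0.82·log₂(1.0354) = 0.0411
Sum = 0.052 bits.

0.052 bits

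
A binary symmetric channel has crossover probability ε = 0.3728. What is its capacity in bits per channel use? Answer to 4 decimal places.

0.0472 bits

Binary symmetric channel: C = 1 − h₂(ε) where h₂ is the binary entropy function.
h₂(0.3728) = −0.3728·log₂0.3728 − 0.6272·log₂0.6272 = 0.9528.
C = 1 − 0.9528 = 0.0472 bits per channel use.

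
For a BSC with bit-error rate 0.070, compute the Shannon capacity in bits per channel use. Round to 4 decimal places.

0.6341 bits

Binary symmetric channel: C = 1 − h₂(ε) where h₂ is the binary entropy function.
h₂(0.070) = −0.070·log₂0.070 − 0.930·log₂0.930 = 0.3659.
C = 1 − 0.3659 = 0.6341 bits per channel use.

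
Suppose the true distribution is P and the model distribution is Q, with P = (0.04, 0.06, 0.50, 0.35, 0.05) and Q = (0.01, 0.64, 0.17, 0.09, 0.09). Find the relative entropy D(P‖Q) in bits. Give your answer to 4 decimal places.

D(P‖Q) = Σ p·log₂(p/q).
  0.04·log₂(0.04/0.01) = 0.08000
  0.06·log₂(0.06/0.64) = -0.20490
  0.50·log₂(0.50/0.17) = 0.77820
  0.35·log₂(0.35/0.09) = 0.68578
  0.05·log₂(0.05/0.09) = -0.04240
D(P‖Q) = 1.2967 bits.

1.2967 bits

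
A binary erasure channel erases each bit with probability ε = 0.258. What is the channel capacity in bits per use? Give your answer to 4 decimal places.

0.7420 bits

Binary erasure channel: capacity C = 1 − ε.
C = 1 − 0.258 = 0.7420 bits per channel use.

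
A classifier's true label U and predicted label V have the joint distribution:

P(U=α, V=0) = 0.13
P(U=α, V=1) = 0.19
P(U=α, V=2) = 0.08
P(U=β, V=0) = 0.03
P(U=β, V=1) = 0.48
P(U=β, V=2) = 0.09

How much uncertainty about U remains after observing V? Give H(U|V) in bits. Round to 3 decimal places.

0.857 bits

Chain rule: H(U|V) = H(U,V) − H(V).
Marginals: p(U) = (0.4000, 0.6000), p(V) = (0.1600, 0.6700, 0.1700).
H(U,V) = 2.1021 bits; H(V) = 1.2447 bits.
H(U|V) = 2.1021 − 1.2447 = 0.857 bits.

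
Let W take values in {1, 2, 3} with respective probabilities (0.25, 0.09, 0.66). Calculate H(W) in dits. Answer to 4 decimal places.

0.3637 dits

H(W) = −Σ p·log₁₀ p.
  −(0.25)·log₁₀(0.25) = 0.15051
  −(0.09)·log₁₀(0.09) = 0.09412
  −(0.66)·log₁₀(0.66) = 0.11910
Sum: 0.15051 + 0.09412 + 0.11910 = 0.3637 dits.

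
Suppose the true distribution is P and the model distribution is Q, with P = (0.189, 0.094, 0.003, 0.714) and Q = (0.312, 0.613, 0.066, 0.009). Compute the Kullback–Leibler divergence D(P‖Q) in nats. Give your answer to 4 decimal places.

2.8425 nats

D(P‖Q) = Σ p·ln(p/q).
  0.189·ln(0.189/0.312) = -0.09474
  0.094·ln(0.094/0.613) = -0.17626
  0.003·ln(0.003/0.066) = -0.00927
  0.714·ln(0.714/0.009) = 3.12279
D(P‖Q) = 2.8425 nats.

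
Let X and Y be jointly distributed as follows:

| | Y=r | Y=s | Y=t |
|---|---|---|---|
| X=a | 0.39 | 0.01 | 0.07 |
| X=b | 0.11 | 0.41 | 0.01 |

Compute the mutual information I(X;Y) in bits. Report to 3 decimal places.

Marginals: p(X) = (0.4700, 0.5300), p(Y) = (0.5000, 0.4200, 0.0800).
I(X;Y) = Σ p(x,y)·log₂[p(x,y)/(p(x)p(y))].
  (a,r): 0.39·log₂(1.6596) = 0.2850
  (a,s): 0.01·log₂(0.0507) = -0.0430
  (a,t): 0.07·log₂(1.8617) = 0.0628
  (b,r): 0.11·log₂(0.4151) = -0.1395
  (b,s): 0.41·log₂(1.8419) = 0.3613
  (b,t): 0.01·log₂(0.2358) = -0.0208
Sum = 0.506 bits.

0.506 bits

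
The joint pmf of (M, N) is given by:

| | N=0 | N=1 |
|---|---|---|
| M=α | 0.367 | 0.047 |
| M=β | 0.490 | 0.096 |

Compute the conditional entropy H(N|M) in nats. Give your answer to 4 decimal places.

0.4078 nats

Marginals: p(M) = (0.4140, 0.5860), p(N) = (0.8570, 0.1430).
H(N|M) = Σ p(M) · H(N|M=·).
  M=α: p=0.4140, H(N|M=α) = 0.3538
  M=β: p=0.5860, H(N|M=β) = 0.4460
Weighted sum = 0.4078 nats.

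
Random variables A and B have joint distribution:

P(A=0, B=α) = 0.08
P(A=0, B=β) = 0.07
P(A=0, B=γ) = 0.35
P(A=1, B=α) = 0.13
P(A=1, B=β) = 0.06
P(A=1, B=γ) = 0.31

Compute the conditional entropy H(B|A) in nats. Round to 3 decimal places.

0.860 nats

Marginals: p(A) = (0.5000, 0.5000), p(B) = (0.2100, 0.1300, 0.6600).
H(B|A) = Σ p(A) · H(B|A=·).
  A=0: p=0.5000, H(B|A=0) = 0.8181
  A=1: p=0.5000, H(B|A=1) = 0.9011
Weighted sum = 0.860 nats.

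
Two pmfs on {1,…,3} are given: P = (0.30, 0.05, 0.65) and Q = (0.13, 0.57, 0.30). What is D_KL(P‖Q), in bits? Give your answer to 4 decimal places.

D(P‖Q) = Σ p·log₂(p/q).
  0.30·log₂(0.30/0.13) = 0.36194
  0.05·log₂(0.05/0.57) = -0.17555
  0.65·log₂(0.65/0.30) = 0.72506
D(P‖Q) = 0.9114 bits.

0.9114 bits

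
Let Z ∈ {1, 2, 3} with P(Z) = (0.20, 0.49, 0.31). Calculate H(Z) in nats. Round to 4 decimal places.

1.0345 nats

H(Z) = −Σ p·ln p.
  −(0.20)·ln(0.20) = 0.32189
  −(0.49)·ln(0.49) = 0.34954
  −(0.31)·ln(0.31) = 0.36307
Sum: 0.32189 + 0.34954 + 0.36307 = 1.0345 nats.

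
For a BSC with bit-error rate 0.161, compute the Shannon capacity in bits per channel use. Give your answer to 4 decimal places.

Binary symmetric channel: C = 1 − h₂(ε) where h₂ is the binary entropy function.
h₂(0.161) = −0.161·log₂0.161 − 0.839·log₂0.839 = 0.6367.
C = 1 − 0.6367 = 0.3633 bits per channel use.

0.3633 bits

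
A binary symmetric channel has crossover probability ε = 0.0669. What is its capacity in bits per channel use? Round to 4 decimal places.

0.6458 bits

Binary symmetric channel: C = 1 − h₂(ε) where h₂ is the binary entropy function.
h₂(0.0669) = −0.0669·log₂0.0669 − 0.9331·log₂0.9331 = 0.3542.
C = 1 − 0.3542 = 0.6458 bits per channel use.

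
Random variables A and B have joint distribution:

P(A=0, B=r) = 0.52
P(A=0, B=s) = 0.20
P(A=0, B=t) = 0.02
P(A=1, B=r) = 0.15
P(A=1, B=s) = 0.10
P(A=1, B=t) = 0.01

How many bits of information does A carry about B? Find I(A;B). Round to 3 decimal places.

0.010 bits

Marginals: p(A) = (0.7400, 0.2600), p(B) = (0.6700, 0.3000, 0.0300).
I(A;B) = Σ p(x,y)·log₂[p(x,y)/(p(x)p(y))].
  (0,r): 0.52·log₂(1.0488) = 0.0358
  (0,s): 0.20·log₂(0.9009) = -0.0301
  (0,t): 0.02·log₂(0.9009) = -0.0030
  (1,r): 0.15·log₂(0.8611) = -0.0324
  (1,s): 0.10·log₂(1.2821) = 0.0358
  (1,t): 0.01·log₂(1.2821) = 0.0036
Sum = 0.010 bits.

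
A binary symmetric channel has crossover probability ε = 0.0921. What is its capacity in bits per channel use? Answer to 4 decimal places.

0.5566 bits

Binary symmetric channel: C = 1 − h₂(ε) where h₂ is the binary entropy function.
h₂(0.0921) = −0.0921·log₂0.0921 − 0.9079·log₂0.9079 = 0.4434.
C = 1 − 0.4434 = 0.5566 bits per channel use.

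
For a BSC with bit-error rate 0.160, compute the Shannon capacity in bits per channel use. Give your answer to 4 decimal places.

Binary symmetric channel: C = 1 − h₂(ε) where h₂ is the binary entropy function.
h₂(0.160) = −0.160·log₂0.160 − 0.840·log₂0.840 = 0.6343.
C = 1 − 0.6343 = 0.3657 bits per channel use.

0.3657 bits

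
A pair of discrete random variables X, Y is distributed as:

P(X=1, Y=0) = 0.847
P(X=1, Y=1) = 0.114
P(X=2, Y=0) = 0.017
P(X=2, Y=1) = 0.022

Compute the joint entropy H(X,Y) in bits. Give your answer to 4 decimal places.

0.7811 bits

H(X,Y) = −Σ p(x,y)·log₂ p(x,y) over all 4 cells.
  cell (1,0): −0.847·log₂0.847 = 0.20291
  cell (1,1): −0.114·log₂0.114 = 0.35715
  cell (2,0): −0.017·log₂0.017 = 0.09993
  cell (2,1): −0.022·log₂0.022 = 0.12114
Sum = 0.7811 bits.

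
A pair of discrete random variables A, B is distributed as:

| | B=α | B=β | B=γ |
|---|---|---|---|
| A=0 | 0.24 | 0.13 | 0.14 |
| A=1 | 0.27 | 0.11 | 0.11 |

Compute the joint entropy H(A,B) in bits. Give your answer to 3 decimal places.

2.484 bits

H(A,B) = −Σ p(x,y)·log₂ p(x,y) over all 6 cells.
  cell (0,α): −0.24·log₂0.24 = 0.4941
  cell (0,β): −0.13·log₂0.13 = 0.3826
  cell (0,γ): −0.14·log₂0.14 = 0.3971
  cell (1,α): −0.27·log₂0.27 = 0.5100
  cell (1,β): −0.11·log₂0.11 = 0.3503
  cell (1,γ): −0.11·log₂0.11 = 0.3503
Sum = 2.484 bits.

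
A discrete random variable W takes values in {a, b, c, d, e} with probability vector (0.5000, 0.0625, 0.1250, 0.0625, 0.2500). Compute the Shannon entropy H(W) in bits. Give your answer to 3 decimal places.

1.875 bits

H(W) = −Σ p·log₂ p.
  −(0.5000)·log₂(0.5000) = 0.5000
  −(0.0625)·log₂(0.0625) = 0.2500
  −(0.1250)·log₂(0.1250) = 0.3750
  −(0.0625)·log₂(0.0625) = 0.2500
  −(0.2500)·log₂(0.2500) = 0.5000
Sum: 0.5000 + 0.2500 + 0.3750 + 0.2500 + 0.5000 = 1.875 bits.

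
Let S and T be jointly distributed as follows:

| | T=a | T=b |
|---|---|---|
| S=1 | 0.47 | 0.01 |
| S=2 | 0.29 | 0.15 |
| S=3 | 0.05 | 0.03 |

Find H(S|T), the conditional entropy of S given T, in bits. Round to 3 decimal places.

1.173 bits

Chain rule: H(S|T) = H(S,T) − H(T).
Marginals: p(S) = (0.4800, 0.4400, 0.0800), p(T) = (0.8100, 0.1900).
H(S,T) = 1.8747 bits; H(T) = 0.7015 bits.
H(S|T) = 1.8747 − 0.7015 = 1.173 bits.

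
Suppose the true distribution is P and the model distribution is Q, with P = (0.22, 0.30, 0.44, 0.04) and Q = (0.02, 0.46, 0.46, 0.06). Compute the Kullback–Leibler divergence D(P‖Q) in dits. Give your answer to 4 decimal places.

0.1579 dits

D(P‖Q) = Σ p·log₁₀(p/q).
  0.22·log₁₀(0.22/0.02) = 0.22911
  0.30·log₁₀(0.30/0.46) = -0.05569
  0.44·log₁₀(0.44/0.46) = -0.00849
  0.04·log₁₀(0.04/0.06) = -0.00704
D(P‖Q) = 0.1579 dits.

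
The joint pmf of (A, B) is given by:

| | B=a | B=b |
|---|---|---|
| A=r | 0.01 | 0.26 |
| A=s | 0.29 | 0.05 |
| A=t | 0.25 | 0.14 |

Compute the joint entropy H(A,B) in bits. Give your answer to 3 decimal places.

H(A,B) = −Σ p(x,y)·log₂ p(x,y) over all 6 cells.
  cell (r,a): −0.01·log₂0.01 = 0.0664
  cell (r,b): −0.26·log₂0.26 = 0.5053
  cell (s,a): −0.29·log₂0.29 = 0.5179
  cell (s,b): −0.05·log₂0.05 = 0.2161
  cell (t,a): −0.25·log₂0.25 = 0.5000
  cell (t,b): −0.14·log₂0.14 = 0.3971
Sum = 2.203 bits.

2.203 bits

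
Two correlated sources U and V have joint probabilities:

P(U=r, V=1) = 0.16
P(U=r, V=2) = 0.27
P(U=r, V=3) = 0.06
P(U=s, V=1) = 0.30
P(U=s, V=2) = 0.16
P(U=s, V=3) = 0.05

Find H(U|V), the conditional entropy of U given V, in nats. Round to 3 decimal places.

Chain rule: H(U|V) = H(U,V) − H(V).
Marginals: p(U) = (0.4900, 0.5100), p(V) = (0.4600, 0.4300, 0.1100).
H(U,V) = 1.6197 nats; H(V) = 0.9629 nats.
H(U|V) = 1.6197 − 0.9629 = 0.657 nats.

0.657 nats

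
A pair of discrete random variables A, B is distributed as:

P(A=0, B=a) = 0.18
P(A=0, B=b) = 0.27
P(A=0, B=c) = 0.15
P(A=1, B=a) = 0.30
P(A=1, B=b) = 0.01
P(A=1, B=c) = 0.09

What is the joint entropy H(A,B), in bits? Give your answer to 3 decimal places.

2.266 bits

H(A,B) = −Σ p(x,y)·log₂ p(x,y) over all 6 cells.
  cell (0,a): −0.18·log₂0.18 = 0.4453
  cell (0,b): −0.27·log₂0.27 = 0.5100
  cell (0,c): −0.15·log₂0.15 = 0.4105
  cell (1,a): −0.30·log₂0.30 = 0.5211
  cell (1,b): −0.01·log₂0.01 = 0.0664
  cell (1,c): −0.09·log₂0.09 = 0.3127
Sum = 2.266 bits.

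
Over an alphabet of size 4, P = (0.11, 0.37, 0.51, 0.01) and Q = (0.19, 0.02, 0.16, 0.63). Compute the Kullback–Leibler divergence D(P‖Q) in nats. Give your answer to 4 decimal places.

D(P‖Q) = Σ p·ln(p/q).
  0.11·ln(0.11/0.19) = -0.06012
  0.37·ln(0.37/0.02) = 1.07958
  0.51·ln(0.51/0.16) = 0.59121
  0.01·ln(0.01/0.63) = -0.04143
D(P‖Q) = 1.5692 nats.

1.5692 nats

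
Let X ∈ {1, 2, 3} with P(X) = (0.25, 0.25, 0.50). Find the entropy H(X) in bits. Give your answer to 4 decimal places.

H(X) = −Σ p·log₂ p.
  −(0.25)·log₂(0.25) = 0.50000
  −(0.25)·log₂(0.25) = 0.50000
  −(0.50)·log₂(0.50) = 0.50000
Sum: 0.50000 + 0.50000 + 0.50000 = 1.5000 bits.

1.5000 bits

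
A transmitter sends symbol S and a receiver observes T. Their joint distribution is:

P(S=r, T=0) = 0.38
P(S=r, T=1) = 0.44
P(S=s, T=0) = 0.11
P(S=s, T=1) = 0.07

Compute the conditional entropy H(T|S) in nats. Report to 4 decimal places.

0.6865 nats

Chain rule: H(T|S) = H(S,T) − H(S).
Marginals: p(S) = (0.8200, 0.1800), p(T) = (0.4900, 0.5100).
H(S,T) = 1.1579 nats; H(S) = 0.4714 nats.
H(T|S) = 1.1579 − 0.4714 = 0.6865 nats.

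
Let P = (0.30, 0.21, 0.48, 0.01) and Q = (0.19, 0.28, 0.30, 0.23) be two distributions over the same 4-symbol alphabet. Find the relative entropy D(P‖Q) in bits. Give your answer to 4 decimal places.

0.3908 bits

D(P‖Q) = Σ p·log₂(p/q).
  0.30·log₂(0.30/0.19) = 0.19769
  0.21·log₂(0.21/0.28) = -0.08716
  0.48·log₂(0.48/0.30) = 0.32547
  0.01·log₂(0.01/0.23) = -0.04524
D(P‖Q) = 0.3908 bits.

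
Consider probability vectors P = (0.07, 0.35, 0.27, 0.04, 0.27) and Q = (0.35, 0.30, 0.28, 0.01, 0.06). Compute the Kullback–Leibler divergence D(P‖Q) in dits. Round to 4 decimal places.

0.1707 dits

D(P‖Q) = Σ p·log₁₀(p/q).
  0.07·log₁₀(0.07/0.35) = -0.04893
  0.35·log₁₀(0.35/0.30) = 0.02343
  0.27·log₁₀(0.27/0.28) = -0.00426
  0.04·log₁₀(0.04/0.01) = 0.02408
  0.27·log₁₀(0.27/0.06) = 0.17637
D(P‖Q) = 0.1707 dits.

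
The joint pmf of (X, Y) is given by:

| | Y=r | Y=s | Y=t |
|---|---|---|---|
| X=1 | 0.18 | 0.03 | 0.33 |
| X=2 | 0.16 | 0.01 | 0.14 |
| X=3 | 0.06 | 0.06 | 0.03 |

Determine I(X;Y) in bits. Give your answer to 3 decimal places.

Marginals: p(X) = (0.5400, 0.3100, 0.1500), p(Y) = (0.4000, 0.1000, 0.5000).
I(X;Y) = Σ p(x,y)·log₂[p(x,y)/(p(x)p(y))].
  (1,r): 0.18·log₂(0.8333) = -0.0473
  (1,s): 0.03·log₂(0.5556) = -0.0254
  (1,t): 0.33·log₂(1.2222) = 0.0955
  (2,r): 0.16·log₂(1.2903) = 0.0588
  (2,s): 0.01·log₂(0.3226) = -0.0163
  (2,t): 0.14·log₂(0.9032) = -0.0206
  (3,r): 0.06·log₂(1.0000) = 0.0000
  (3,s): 0.06·log₂(4.0000) = 0.1200
  (3,t): 0.03·log₂(0.4000) = -0.0397
Sum = 0.125 bits.

0.125 bits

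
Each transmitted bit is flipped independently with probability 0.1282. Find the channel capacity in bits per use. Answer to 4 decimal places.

0.4475 bits

Binary symmetric channel: C = 1 − h₂(ε) where h₂ is the binary entropy function.
h₂(0.1282) = −0.1282·log₂0.1282 − 0.8718·log₂0.8718 = 0.5525.
C = 1 − 0.5525 = 0.4475 bits per channel use.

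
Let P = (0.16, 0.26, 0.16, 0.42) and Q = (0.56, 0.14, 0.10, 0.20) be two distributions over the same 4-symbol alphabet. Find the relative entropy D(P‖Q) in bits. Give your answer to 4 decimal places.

0.5011 bits

D(P‖Q) = Σ p·log₂(p/q).
  0.16·log₂(0.16/0.56) = -0.28918
  0.26·log₂(0.26/0.14) = 0.23220
  0.16·log₂(0.16/0.10) = 0.10849
  0.42·log₂(0.42/0.20) = 0.44956
D(P‖Q) = 0.5011 bits.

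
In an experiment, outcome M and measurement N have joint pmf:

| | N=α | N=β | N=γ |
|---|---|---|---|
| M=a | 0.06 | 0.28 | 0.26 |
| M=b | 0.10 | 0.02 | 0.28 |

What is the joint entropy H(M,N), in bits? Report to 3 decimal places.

H(M,N) = −Σ p(x,y)·log₂ p(x,y) over all 6 cells.
  cell (a,α): −0.06·log₂0.06 = 0.2435
  cell (a,β): −0.28·log₂0.28 = 0.5142
  cell (a,γ): −0.26·log₂0.26 = 0.5053
  cell (b,α): −0.10·log₂0.10 = 0.3322
  cell (b,β): −0.02·log₂0.02 = 0.1129
  cell (b,γ): −0.28·log₂0.28 = 0.5142
Sum = 2.222 bits.

2.222 bits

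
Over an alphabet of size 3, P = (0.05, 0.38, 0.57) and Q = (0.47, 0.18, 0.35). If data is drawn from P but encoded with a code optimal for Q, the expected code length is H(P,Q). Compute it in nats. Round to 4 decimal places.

H(P,Q) = −Σ p·ln q.
  −0.05·ln(0.47) = 0.03775
  −0.38·ln(0.18) = 0.65162
  −0.57·ln(0.35) = 0.59840
H(P,Q) = 1.2878 nats.

1.2878 nats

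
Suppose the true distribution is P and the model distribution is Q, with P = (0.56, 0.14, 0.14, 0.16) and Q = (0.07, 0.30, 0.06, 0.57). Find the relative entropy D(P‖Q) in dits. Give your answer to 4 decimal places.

D(P‖Q) = Σ p·log₁₀(p/q).
  0.56·log₁₀(0.56/0.07) = 0.50573
  0.14·log₁₀(0.14/0.30) = -0.04634
  0.14·log₁₀(0.14/0.06) = 0.05152
  0.16·log₁₀(0.16/0.57) = -0.08828
D(P‖Q) = 0.4226 dits.

0.4226 dits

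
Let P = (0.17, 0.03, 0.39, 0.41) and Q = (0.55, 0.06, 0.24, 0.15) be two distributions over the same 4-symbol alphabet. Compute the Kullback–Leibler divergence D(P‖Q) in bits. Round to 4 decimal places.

D(P‖Q) = Σ p·log₂(p/q).
  0.17·log₂(0.17/0.55) = -0.28796
  0.03·log₂(0.03/0.06) = -0.03000
  0.39·log₂(0.39/0.24) = 0.27317
  0.41·log₂(0.41/0.15) = 0.59477
D(P‖Q) = 0.5500 bits.

0.5500 bits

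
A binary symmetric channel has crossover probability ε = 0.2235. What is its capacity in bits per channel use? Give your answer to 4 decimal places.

Binary symmetric channel: C = 1 − h₂(ε) where h₂ is the binary entropy function.
h₂(0.2235) = −0.2235·log₂0.2235 − 0.7765·log₂0.7765 = 0.7665.
C = 1 − 0.7665 = 0.2335 bits per channel use.

0.2335 bits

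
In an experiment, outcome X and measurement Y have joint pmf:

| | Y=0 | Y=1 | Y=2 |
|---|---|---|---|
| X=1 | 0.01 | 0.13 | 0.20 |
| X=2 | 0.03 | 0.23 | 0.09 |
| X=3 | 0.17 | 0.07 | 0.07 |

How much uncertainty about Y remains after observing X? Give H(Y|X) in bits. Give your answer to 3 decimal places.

Marginals: p(X) = (0.3400, 0.3500, 0.3100), p(Y) = (0.2100, 0.4300, 0.3600).
H(Y|X) = Σ p(X) · H(Y|X=·).
  X=1: p=0.3400, H(Y|X=1) = 1.1303
  X=2: p=0.3500, H(Y|X=2) = 1.2057
  X=3: p=0.3100, H(Y|X=3) = 1.4448
Weighted sum = 1.254 bits.

1.254 bits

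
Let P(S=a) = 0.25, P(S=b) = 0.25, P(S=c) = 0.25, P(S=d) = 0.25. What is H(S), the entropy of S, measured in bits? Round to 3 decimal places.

2.000 bits

H(S) = −Σ p·log₂ p.
  −(0.25)·log₂(0.25) = 0.5000
  −(0.25)·log₂(0.25) = 0.5000
  −(0.25)·log₂(0.25) = 0.5000
  −(0.25)·log₂(0.25) = 0.5000
Sum: 0.5000 + 0.5000 + 0.5000 + 0.5000 = 2.000 bits.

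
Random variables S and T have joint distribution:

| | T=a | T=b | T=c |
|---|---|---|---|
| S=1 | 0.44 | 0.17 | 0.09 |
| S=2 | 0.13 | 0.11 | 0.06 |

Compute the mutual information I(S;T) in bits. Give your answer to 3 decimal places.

0.023 bits

Marginals: p(S) = (0.7000, 0.3000), p(T) = (0.5700, 0.2800, 0.1500).
I(S;T) = Σ p(x,y)·log₂[p(x,y)/(p(x)p(y))].
  (1,a): 0.44·log₂(1.1028) = 0.0621
  (1,b): 0.17·log₂(0.8673) = -0.0349
  (1,c): 0.09·log₂(0.8571) = -0.0200
  (2,a): 0.13·log₂(0.7602) = -0.0514
  (2,b): 0.11·log₂(1.3095) = 0.0428
  (2,c): 0.06·log₂(1.3333) = 0.0249
Sum = 0.023 bits.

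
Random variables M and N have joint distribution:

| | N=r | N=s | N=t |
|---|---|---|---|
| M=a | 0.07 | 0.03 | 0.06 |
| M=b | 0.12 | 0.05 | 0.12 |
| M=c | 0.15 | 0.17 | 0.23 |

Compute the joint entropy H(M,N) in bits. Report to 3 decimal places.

H(M,N) = −Σ p(x,y)·log₂ p(x,y) over all 9 cells.
  cell (a,r): −0.07·log₂0.07 = 0.2686
  cell (a,s): −0.03·log₂0.03 = 0.1518
  cell (a,t): −0.06·log₂0.06 = 0.2435
  cell (b,r): −0.12·log₂0.12 = 0.3671
  cell (b,s): −0.05·log₂0.05 = 0.2161
  cell (b,t): −0.12·log₂0.12 = 0.3671
  cell (c,r): −0.15·log₂0.15 = 0.4105
  cell (c,s): −0.17·log₂0.17 = 0.4346
  cell (c,t): −0.23·log₂0.23 = 0.4877
Sum = 2.947 bits.

2.947 bits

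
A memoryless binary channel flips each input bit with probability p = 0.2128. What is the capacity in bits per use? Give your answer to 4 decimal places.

0.2532 bits

Binary symmetric channel: C = 1 − h₂(ε) where h₂ is the binary entropy function.
h₂(0.2128) = −0.2128·log₂0.2128 − 0.7872·log₂0.7872 = 0.7468.
C = 1 − 0.7468 = 0.2532 bits per channel use.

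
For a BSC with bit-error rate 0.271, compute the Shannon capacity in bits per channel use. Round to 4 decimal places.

0.1571 bits

Binary symmetric channel: C = 1 − h₂(ε) where h₂ is the binary entropy function.
h₂(0.271) = −0.271·log₂0.271 − 0.729·log₂0.729 = 0.8429.
C = 1 − 0.8429 = 0.1571 bits per channel use.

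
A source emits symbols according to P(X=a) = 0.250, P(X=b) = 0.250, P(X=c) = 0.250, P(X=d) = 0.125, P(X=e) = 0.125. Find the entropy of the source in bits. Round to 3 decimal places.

H(X) = −Σ p·log₂ p.
  −(0.250)·log₂(0.250) = 0.5000
  −(0.250)·log₂(0.250) = 0.5000
  −(0.250)·log₂(0.250) = 0.5000
  −(0.125)·log₂(0.125) = 0.3750
  −(0.125)·log₂(0.125) = 0.3750
Sum: 0.5000 + 0.5000 + 0.5000 + 0.3750 + 0.3750 = 2.250 bits.

2.250 bits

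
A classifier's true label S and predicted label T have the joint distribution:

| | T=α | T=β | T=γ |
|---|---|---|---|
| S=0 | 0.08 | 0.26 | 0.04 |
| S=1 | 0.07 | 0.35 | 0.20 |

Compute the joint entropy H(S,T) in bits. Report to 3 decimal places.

2.246 bits

H(S,T) = −Σ p(x,y)·log₂ p(x,y) over all 6 cells.
  cell (0,α): −0.08·log₂0.08 = 0.2915
  cell (0,β): −0.26·log₂0.26 = 0.5053
  cell (0,γ): −0.04·log₂0.04 = 0.1858
  cell (1,α): −0.07·log₂0.07 = 0.2686
  cell (1,β): −0.35·log₂0.35 = 0.5301
  cell (1,γ): −0.20·log₂0.20 = 0.4644
Sum = 2.246 bits.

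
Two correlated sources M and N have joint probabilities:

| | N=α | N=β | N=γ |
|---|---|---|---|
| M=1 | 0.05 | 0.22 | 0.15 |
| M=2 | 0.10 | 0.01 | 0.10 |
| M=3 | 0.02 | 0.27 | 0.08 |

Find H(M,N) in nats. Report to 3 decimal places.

1.908 nats

H(M,N) = −Σ p(x,y)·ln p(x,y) over all 9 cells.
  cell (1,α): −0.05·ln0.05 = 0.1498
  cell (1,β): −0.22·ln0.22 = 0.3331
  cell (1,γ): −0.15·ln0.15 = 0.2846
  cell (2,α): −0.10·ln0.10 = 0.2303
  cell (2,β): −0.01·ln0.01 = 0.0461
  cell (2,γ): −0.10·ln0.10 = 0.2303
  cell (3,α): −0.02·ln0.02 = 0.0782
  cell (3,β): −0.27·ln0.27 = 0.3535
  cell (3,γ): −0.08·ln0.08 = 0.2021
Sum = 1.908 nats.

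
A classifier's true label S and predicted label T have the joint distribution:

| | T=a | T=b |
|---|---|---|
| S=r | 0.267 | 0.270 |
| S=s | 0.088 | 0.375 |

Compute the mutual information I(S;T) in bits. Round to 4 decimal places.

0.0766 bits

Marginals: p(S) = (0.5370, 0.4630), p(T) = (0.3550, 0.6450).
I(S;T) = Σ p(x,y)·log₂[p(x,y)/(p(x)p(y))].
  (r,a): 0.267·log₂(1.4006) = 0.12977
  (r,b): 0.270·log₂(0.7795) = -0.09702
  (s,a): 0.088·log₂(0.5354) = -0.07932
  (s,b): 0.375·log₂(1.2557) = 0.12319
Sum = 0.0766 bits.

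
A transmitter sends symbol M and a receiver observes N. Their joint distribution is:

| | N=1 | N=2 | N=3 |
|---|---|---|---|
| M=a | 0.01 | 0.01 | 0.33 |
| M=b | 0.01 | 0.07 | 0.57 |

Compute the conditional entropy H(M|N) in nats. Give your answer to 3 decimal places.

Marginals: p(M) = (0.3500, 0.6500), p(N) = (0.0200, 0.0800, 0.9000).
H(M|N) = Σ p(N) · H(M|N=·).
  N=1: p=0.0200, H(M|N=1) = 0.6931
  N=2: p=0.0800, H(M|N=2) = 0.3768
  N=3: p=0.9000, H(M|N=3) = 0.6572
Weighted sum = 0.635 nats.

0.635 nats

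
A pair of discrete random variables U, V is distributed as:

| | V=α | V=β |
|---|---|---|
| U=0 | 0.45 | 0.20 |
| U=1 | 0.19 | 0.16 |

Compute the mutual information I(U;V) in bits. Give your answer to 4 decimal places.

Marginals: p(U) = (0.6500, 0.3500), p(V) = (0.6400, 0.3600).
I(U;V) = Σ p(x,y)·log₂[p(x,y)/(p(x)p(y))].
  (0,α): 0.45·log₂(1.0817) = 0.05100
  (0,β): 0.20·log₂(0.8547) = -0.04530
  (1,α): 0.19·log₂(0.8482) = -0.04512
  (1,β): 0.16·log₂(1.2698) = 0.05514
Sum = 0.0157 bits.

0.0157 bits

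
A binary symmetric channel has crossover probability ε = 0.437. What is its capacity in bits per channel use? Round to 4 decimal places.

0.0115 bits

Binary symmetric channel: C = 1 − h₂(ε) where h₂ is the binary entropy function.
h₂(0.437) = −0.437·log₂0.437 − 0.563·log₂0.563 = 0.9885.
C = 1 − 0.9885 = 0.0115 bits per channel use.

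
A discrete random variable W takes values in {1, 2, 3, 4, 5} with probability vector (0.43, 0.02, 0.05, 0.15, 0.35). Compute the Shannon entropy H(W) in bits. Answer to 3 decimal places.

H(W) = −Σ p·log₂ p.
  −(0.43)·log₂(0.43) = 0.5236
  −(0.02)·log₂(0.02) = 0.1129
  −(0.05)·log₂(0.05) = 0.2161
  −(0.15)·log₂(0.15) = 0.4105
  −(0.35)·log₂(0.35) = 0.5301
Sum: 0.5236 + 0.1129 + 0.2161 + 0.4105 + 0.5301 = 1.793 bits.

1.793 bits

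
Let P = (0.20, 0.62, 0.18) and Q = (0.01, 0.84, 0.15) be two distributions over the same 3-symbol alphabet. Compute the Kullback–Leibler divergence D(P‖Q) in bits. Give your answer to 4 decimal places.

0.6401 bits

D(P‖Q) = Σ p·log₂(p/q).
  0.20·log₂(0.20/0.01) = 0.86439
  0.62·log₂(0.62/0.84) = -0.27164
  0.18·log₂(0.18/0.15) = 0.04735
D(P‖Q) = 0.6401 bits.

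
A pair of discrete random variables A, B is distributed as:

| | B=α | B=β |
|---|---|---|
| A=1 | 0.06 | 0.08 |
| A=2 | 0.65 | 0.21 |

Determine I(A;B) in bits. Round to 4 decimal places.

Marginals: p(A) = (0.1400, 0.8600), p(B) = (0.7100, 0.2900).
I(A;B) = Σ p(x,y)·log₂[p(x,y)/(p(x)p(y))].
  (1,α): 0.06·log₂(0.6036) = -0.04370
  (1,β): 0.08·log₂(1.9704) = 0.07828
  (2,α): 0.65·log₂(1.0645) = 0.05864
  (2,β): 0.21·log₂(0.8420) = -0.05210
Sum = 0.0411 bits.

0.0411 bits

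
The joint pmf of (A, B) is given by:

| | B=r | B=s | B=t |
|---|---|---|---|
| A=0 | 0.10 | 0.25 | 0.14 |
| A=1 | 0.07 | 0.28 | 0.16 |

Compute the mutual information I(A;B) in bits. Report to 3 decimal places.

Marginals: p(A) = (0.4900, 0.5100), p(B) = (0.1700, 0.5300, 0.3000).
I(A;B) = H(A) + H(B) − H(A,B).
H(A) = 0.9997, H(B) = 1.4411, H(A,B) = 2.4351.
I(A;B) = 0.9997 + 1.4411 − 2.4351 = 0.006 bits.

0.006 bits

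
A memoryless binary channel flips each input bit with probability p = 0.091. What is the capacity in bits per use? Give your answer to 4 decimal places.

0.5602 bits

Binary symmetric channel: C = 1 − h₂(ε) where h₂ is the binary entropy function.
h₂(0.091) = −0.091·log₂0.091 − 0.909·log₂0.909 = 0.4398.
C = 1 − 0.4398 = 0.5602 bits per channel use.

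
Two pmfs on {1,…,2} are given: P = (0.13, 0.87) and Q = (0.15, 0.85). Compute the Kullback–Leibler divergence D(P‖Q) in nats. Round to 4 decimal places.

D(P‖Q) = Σ p·ln(p/q).
  0.13·ln(0.13/0.15) = -0.01860
  0.87·ln(0.87/0.85) = 0.02023
D(P‖Q) = 0.0016 nats.

0.0016 nats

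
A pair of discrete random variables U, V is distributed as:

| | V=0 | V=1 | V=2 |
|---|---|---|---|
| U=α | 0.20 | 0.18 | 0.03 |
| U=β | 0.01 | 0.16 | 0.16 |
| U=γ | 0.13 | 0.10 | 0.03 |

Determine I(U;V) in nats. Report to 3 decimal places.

0.174 nats

Marginals: p(U) = (0.4100, 0.3300, 0.2600), p(V) = (0.3400, 0.4400, 0.2200).
I(U;V) = H(U) + H(V) − H(U,V).
H(U) = 1.0817, H(V) = 1.0611, H(U,V) = 1.9689.
I(U;V) = 1.0817 + 1.0611 − 1.9689 = 0.174 nats.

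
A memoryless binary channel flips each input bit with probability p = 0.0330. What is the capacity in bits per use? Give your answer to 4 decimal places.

0.7908 bits

Binary symmetric channel: C = 1 − h₂(ε) where h₂ is the binary entropy function.
h₂(0.0330) = −0.0330·log₂0.0330 − 0.9670·log₂0.9670 = 0.2092.
C = 1 − 0.2092 = 0.7908 bits per channel use.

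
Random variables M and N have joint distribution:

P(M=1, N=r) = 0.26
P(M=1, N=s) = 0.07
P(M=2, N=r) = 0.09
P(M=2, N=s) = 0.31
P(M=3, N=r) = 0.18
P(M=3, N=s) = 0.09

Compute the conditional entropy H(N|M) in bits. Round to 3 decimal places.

0.802 bits

Marginals: p(M) = (0.3300, 0.4000, 0.2700), p(N) = (0.5300, 0.4700).
H(N|M) = Σ p(M) · H(N|M=·).
  M=1: p=0.3300, H(N|M=1) = 0.7455
  M=2: p=0.4000, H(N|M=2) = 0.7692
  M=3: p=0.2700, H(N|M=3) = 0.9183
Weighted sum = 0.802 bits.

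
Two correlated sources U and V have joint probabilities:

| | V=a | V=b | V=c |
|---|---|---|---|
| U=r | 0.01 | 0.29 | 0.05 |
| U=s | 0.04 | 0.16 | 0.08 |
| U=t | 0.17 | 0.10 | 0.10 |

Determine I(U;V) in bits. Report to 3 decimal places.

Marginals: p(U) = (0.3500, 0.2800, 0.3700), p(V) = (0.2200, 0.5500, 0.2300).
I(U;V) = Σ p(x,y)·log₂[p(x,y)/(p(x)p(y))].
  (r,a): 0.01·log₂(0.1299) = -0.0294
  (r,b): 0.29·log₂(1.5065) = 0.1714
  (r,c): 0.05·log₂(0.6211) = -0.0344
  (s,a): 0.04·log₂(0.6494) = -0.0249
  (s,b): 0.16·log₂(1.0390) = 0.0088
  (s,c): 0.08·log₂(1.2422) = 0.0250
  (t,a): 0.17·log₂(2.0885) = 0.1806
  (t,b): 0.10·log₂(0.4914) = -0.1025
  (t,c): 0.10·log₂(1.1751) = 0.0233
Sum = 0.218 bits.

0.218 bits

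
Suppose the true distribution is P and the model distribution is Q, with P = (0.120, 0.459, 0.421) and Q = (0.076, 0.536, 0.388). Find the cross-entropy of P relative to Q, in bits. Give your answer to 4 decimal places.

1.4341 bits

H(P,Q) = −Σ p·log₂ q.
  −0.120·log₂(0.076) = 0.44614
  −0.459·log₂(0.536) = 0.41296
  −0.421·log₂(0.388) = 0.57503
H(P,Q) = 1.4341 bits.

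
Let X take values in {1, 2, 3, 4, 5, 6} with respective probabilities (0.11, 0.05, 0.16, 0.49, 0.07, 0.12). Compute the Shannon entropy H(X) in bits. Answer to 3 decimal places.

H(X) = −Σ p·log₂ p.
  −(0.11)·log₂(0.11) = 0.3503
  −(0.05)·log₂(0.05) = 0.2161
  −(0.16)·log₂(0.16) = 0.4230
  −(0.49)·log₂(0.49) = 0.5043
  −(0.07)·log₂(0.07) = 0.2686
  −(0.12)·log₂(0.12) = 0.3671
Sum: 0.3503 + 0.2161 + 0.4230 + 0.5043 + 0.2686 + 0.3671 = 2.129 bits.

2.129 bits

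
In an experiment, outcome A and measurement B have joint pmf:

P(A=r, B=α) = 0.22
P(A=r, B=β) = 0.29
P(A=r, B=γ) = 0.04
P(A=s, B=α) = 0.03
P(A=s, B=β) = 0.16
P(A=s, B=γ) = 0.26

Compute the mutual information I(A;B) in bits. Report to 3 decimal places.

Marginals: p(A) = (0.5500, 0.4500), p(B) = (0.2500, 0.4500, 0.3000).
I(A;B) = Σ p(x,y)·log₂[p(x,y)/(p(x)p(y))].
  (r,α): 0.22·log₂(1.6000) = 0.1492
  (r,β): 0.29·log₂(1.1717) = 0.0663
  (r,γ): 0.04·log₂(0.2424) = -0.0818
  (s,α): 0.03·log₂(0.2667) = -0.0572
  (s,β): 0.16·log₂(0.7901) = -0.0544
  (s,γ): 0.26·log₂(1.9259) = 0.2458
Sum = 0.268 bits.

0.268 bits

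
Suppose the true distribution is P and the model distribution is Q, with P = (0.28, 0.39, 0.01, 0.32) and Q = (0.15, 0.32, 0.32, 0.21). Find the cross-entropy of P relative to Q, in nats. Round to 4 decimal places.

1.4864 nats

H(P,Q) = −Σ p·ln q.
  −0.28·ln(0.15) = 0.53119
  −0.39·ln(0.32) = 0.44438
  −0.01·ln(0.32) = 0.01139
  −0.32·ln(0.21) = 0.49941
H(P,Q) = 1.4864 nats.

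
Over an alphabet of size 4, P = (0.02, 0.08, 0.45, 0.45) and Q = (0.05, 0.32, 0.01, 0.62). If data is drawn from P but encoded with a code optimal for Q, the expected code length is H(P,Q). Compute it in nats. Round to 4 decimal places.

H(P,Q) = −Σ p·ln q.
  −0.02·ln(0.05) = 0.05991
  −0.08·ln(0.32) = 0.09115
  −0.45·ln(0.01) = 2.07233
  −0.45·ln(0.62) = 0.21512
H(P,Q) = 2.4385 nats.

2.4385 nats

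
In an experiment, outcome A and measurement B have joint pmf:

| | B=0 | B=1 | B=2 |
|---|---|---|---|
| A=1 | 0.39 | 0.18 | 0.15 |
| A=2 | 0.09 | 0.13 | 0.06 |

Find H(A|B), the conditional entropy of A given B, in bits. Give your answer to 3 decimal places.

Marginals: p(A) = (0.7200, 0.2800), p(B) = (0.4800, 0.3100, 0.2100).
H(A|B) = Σ p(B) · H(A|B=·).
  B=0: p=0.4800, H(A|B=0) = 0.6962
  B=1: p=0.3100, H(A|B=1) = 0.9812
  B=2: p=0.2100, H(A|B=2) = 0.8631
Weighted sum = 0.820 bits.

0.820 bits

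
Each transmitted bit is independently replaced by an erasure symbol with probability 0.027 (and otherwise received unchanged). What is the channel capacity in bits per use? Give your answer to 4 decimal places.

Binary erasure channel: capacity C = 1 − ε.
C = 1 − 0.027 = 0.9730 bits per channel use.

0.9730 bits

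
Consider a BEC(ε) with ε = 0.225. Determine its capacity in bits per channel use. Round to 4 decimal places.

0.7750 bits

Binary erasure channel: capacity C = 1 − ε.
C = 1 − 0.225 = 0.7750 bits per channel use.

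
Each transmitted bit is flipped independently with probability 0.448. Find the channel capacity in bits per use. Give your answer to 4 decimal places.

0.0078 bits

Binary symmetric channel: C = 1 − h₂(ε) where h₂ is the binary entropy function.
h₂(0.448) = −0.448·log₂0.448 − 0.552·log₂0.552 = 0.9922.
C = 1 − 0.9922 = 0.0078 bits per channel use.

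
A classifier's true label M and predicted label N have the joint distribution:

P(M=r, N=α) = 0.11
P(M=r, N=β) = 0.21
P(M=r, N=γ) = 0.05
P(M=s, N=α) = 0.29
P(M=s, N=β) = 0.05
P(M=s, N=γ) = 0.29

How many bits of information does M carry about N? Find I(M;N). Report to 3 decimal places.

0.223 bits

Marginals: p(M) = (0.3700, 0.6300), p(N) = (0.4000, 0.2600, 0.3400).
I(M;N) = H(M) + H(N) − H(M,N).
H(M) = 0.9507, H(N) = 1.5632, H(M,N) = 2.2911.
I(M;N) = 0.9507 + 1.5632 − 2.2911 = 0.223 bits.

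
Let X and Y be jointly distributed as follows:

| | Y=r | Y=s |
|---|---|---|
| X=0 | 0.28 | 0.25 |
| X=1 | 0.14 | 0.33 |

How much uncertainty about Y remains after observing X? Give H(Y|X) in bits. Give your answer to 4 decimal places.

0.9418 bits

Chain rule: H(Y|X) = H(X,Y) − H(X).
Marginals: p(X) = (0.5300, 0.4700), p(Y) = (0.4200, 0.5800).
H(X,Y) = 1.9392 bits; H(X) = 0.9974 bits.
H(Y|X) = 1.9392 − 0.9974 = 0.9418 bits.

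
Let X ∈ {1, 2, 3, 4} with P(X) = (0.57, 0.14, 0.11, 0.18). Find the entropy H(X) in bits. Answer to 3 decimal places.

H(X) = −Σ p·log₂ p.
  −(0.57)·log₂(0.57) = 0.4623
  −(0.14)·log₂(0.14) = 0.3971
  −(0.11)·log₂(0.11) = 0.3503
  −(0.18)·log₂(0.18) = 0.4453
Sum: 0.4623 + 0.3971 + 0.3503 + 0.4453 = 1.655 bits.

1.655 bits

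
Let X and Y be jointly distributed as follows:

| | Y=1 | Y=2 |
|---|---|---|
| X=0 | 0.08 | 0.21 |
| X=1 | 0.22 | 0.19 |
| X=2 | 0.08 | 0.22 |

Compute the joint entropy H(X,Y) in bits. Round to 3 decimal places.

H(X,Y) = −Σ p(x,y)·log₂ p(x,y) over all 6 cells.
  cell (0,1): −0.08·log₂0.08 = 0.2915
  cell (0,2): −0.21·log₂0.21 = 0.4728
  cell (1,1): −0.22·log₂0.22 = 0.4806
  cell (1,2): −0.19·log₂0.19 = 0.4552
  cell (2,1): −0.08·log₂0.08 = 0.2915
  cell (2,2): −0.22·log₂0.22 = 0.4806
Sum = 2.472 bits.

2.472 bits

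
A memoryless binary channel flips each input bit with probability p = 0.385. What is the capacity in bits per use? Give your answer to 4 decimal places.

Binary symmetric channel: C = 1 − h₂(ε) where h₂ is the binary entropy function.
h₂(0.385) = −0.385·log₂0.385 − 0.615·log₂0.615 = 0.9615.
C = 1 − 0.9615 = 0.0385 bits per channel use.

0.0385 bits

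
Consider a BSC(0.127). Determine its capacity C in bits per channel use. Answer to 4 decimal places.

Binary symmetric channel: C = 1 − h₂(ε) where h₂ is the binary entropy function.
h₂(0.127) = −0.127·log₂0.127 − 0.873·log₂0.873 = 0.5492.
C = 1 − 0.5492 = 0.4508 bits per channel use.

0.4508 bits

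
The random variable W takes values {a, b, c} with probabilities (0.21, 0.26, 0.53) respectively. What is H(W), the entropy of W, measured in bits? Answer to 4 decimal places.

H(W) = −Σ p·log₂ p.
  −(0.21)·log₂(0.21) = 0.47282
  −(0.26)·log₂(0.26) = 0.50529
  −(0.53)·log₂(0.53) = 0.48545
Sum: 0.47282 + 0.50529 + 0.48545 = 1.4636 bits.

1.4636 bits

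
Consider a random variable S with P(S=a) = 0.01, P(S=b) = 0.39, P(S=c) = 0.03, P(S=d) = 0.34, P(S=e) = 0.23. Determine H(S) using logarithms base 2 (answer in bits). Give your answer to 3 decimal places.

H(S) = −Σ p·log₂ p.
  −(0.01)·log₂(0.01) = 0.0664
  −(0.39)·log₂(0.39) = 0.5298
  −(0.03)·log₂(0.03) = 0.1518
  −(0.34)·log₂(0.34) = 0.5292
  −(0.23)·log₂(0.23) = 0.4877
Sum: 0.0664 + 0.5298 + 0.1518 + 0.5292 + 0.4877 = 1.765 bits.

1.765 bits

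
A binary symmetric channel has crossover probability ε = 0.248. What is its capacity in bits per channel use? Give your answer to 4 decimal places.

Binary symmetric channel: C = 1 − h₂(ε) where h₂ is the binary entropy function.
h₂(0.248) = −0.248·log₂0.248 − 0.752·log₂0.752 = 0.8081.
C = 1 − 0.8081 = 0.1919 bits per channel use.

0.1919 bits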